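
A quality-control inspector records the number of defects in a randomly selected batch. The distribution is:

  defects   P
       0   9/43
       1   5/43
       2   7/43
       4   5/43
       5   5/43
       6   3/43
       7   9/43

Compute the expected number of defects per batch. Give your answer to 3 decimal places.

E[X] = (9/43)·0 + (5/43)·1 + (7/43)·2 + (5/43)·4 + (5/43)·5 + (3/43)·6 + (9/43)·7
     = 145/43 ≈ 3.372

3.372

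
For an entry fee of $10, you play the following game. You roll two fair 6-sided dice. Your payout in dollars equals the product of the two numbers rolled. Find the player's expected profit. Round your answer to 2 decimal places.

Distribution of the product of the two numbers rolled: 1 w.p. 1/36, 2 w.p. 1/18, 3 w.p. 1/18, 4 w.p. 1/12, 5 w.p. 1/18, 6 w.p. 1/9, …
E[payout] = (1/36)·1 + (1/18)·2 + (1/18)·3 + (1/12)·4 + (1/18)·5 + (1/9)·6 + (1/18)·8 + (1/36)·9 + (1/18)·10 + (1/9)·12 + (1/18)·15 + (1/36)·16 + (1/18)·18 + (1/18)·20 + (1/18)·24 + (1/36)·25 + (1/18)·30 + (1/36)·36 = 49/4
Expected profit = 49/4 − 10 = 9/4 ≈ $2.25

$2.25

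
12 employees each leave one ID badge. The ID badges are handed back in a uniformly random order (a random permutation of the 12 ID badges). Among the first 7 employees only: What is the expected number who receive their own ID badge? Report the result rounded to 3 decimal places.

Let Xᵢ = 1 if person i gets their own ID badge. For each i, P(Xᵢ=1) = 1/12.
By linearity of expectation, E[X₁+…+X_7] = 7·(1/12) = 7/12.
≈ 0.583

0.583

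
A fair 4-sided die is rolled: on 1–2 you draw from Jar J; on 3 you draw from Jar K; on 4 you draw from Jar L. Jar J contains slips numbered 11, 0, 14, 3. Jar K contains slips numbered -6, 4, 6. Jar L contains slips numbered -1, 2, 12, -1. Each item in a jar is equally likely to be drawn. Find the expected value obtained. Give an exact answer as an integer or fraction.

E[X | Jar J] = (11 + 0 + 14 + 3)/4 = 7
E[X | Jar K] = (-6 + 4 + 6)/3 = 4/3
E[X | Jar L] = (-1 + 2 + 12 − 1)/4 = 3
E[X] = (1/2)·7 + (1/4)·4/3 + (1/4)·3 = 55/12

55/12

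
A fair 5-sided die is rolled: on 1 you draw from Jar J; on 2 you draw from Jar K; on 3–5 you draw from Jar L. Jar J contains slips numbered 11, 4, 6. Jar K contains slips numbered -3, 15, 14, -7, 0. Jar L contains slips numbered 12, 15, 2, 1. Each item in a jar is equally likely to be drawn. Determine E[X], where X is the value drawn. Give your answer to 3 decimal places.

E[X | Jar J] = (11 + 4 + 6)/3 = 7
E[X | Jar K] = (-3 + 15 + 14 − 7 + 0)/5 = 19/5
E[X | Jar L] = (12 + 15 + 2 + 1)/4 = 15/2
E[X] = (1/5)·7 + (1/5)·19/5 + (3/5)·15/2 = 333/50 ≈ 6.660

6.660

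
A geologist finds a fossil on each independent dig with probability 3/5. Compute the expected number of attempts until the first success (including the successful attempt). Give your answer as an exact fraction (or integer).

For a geometric distribution, E[trials] = 1/p = 1/(3/5) = 5/3.

5/3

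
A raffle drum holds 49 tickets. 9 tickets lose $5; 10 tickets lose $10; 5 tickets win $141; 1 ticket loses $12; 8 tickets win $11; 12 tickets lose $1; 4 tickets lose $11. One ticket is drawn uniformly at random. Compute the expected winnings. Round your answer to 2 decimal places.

E[payout] = (9/49)·(-5) + (10/49)·(-10) + (5/49)·141 + (1/49)·(-12) + (8/49)·11 + (12/49)·(-1) + (4/49)·(-11) = 580/49
≈ $11.84

$11.84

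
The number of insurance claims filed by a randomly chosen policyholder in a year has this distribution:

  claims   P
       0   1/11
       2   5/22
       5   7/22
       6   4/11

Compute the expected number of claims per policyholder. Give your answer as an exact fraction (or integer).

93/22

E[X] = (1/11)·0 + (5/22)·2 + (7/22)·5 + (4/11)·6
     = 93/22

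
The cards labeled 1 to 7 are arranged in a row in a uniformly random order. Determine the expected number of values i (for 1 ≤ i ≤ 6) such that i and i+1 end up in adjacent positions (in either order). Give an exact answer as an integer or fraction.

For each i ∈ {1,…,6}, let Xᵢ = 1 if i and i+1 are adjacent. P(Xᵢ=1) = 2·(7−1)!/7! = 2/7.
By linearity, E[ΣXᵢ] = (6)·(2/7) = 12/7.

12/7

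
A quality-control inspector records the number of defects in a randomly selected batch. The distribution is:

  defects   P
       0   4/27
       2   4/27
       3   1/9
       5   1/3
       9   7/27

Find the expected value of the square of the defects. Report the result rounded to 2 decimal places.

E[X²] = (4/27)·0 + (4/27)·4 + (1/9)·9 + (1/3)·25 + (7/27)·81
     = 835/27 ≈ 30.93

30.93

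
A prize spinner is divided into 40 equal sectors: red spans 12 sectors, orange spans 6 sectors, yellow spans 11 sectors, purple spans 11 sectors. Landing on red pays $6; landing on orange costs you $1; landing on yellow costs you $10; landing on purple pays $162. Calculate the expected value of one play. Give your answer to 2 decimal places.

E[payout] = (12/40)·6 + (6/40)·(-1) + (11/40)·(-10) + (11/40)·162 = 869/20
≈ $43.45

$43.45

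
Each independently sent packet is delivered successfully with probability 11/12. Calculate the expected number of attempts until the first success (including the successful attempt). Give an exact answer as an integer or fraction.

12/11

For a geometric distribution, E[trials] = 1/p = 1/(11/12) = 12/11.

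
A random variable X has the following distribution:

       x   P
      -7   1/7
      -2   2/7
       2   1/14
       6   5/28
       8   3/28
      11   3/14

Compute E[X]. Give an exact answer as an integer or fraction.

E[X] = (1/7)·(-7) + (2/7)·(-2) + (1/14)·2 + (5/28)·6 + (3/28)·8 + (3/14)·11
     = 20/7

20/7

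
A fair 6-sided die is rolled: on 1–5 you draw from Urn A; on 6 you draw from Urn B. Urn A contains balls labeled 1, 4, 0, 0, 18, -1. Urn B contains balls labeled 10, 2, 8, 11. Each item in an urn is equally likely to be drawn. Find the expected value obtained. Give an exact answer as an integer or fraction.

313/72

E[X | Urn A] = (1 + 4 + 0 + 0 + 18 − 1)/6 = 11/3
E[X | Urn B] = (10 + 2 + 8 + 11)/4 = 31/4
E[X] = (5/6)·11/3 + (1/6)·31/4 = 313/72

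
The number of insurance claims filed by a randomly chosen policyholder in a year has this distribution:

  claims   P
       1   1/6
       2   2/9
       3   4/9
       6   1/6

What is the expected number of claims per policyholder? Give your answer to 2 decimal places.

2.94

E[X] = (1/6)·1 + (2/9)·2 + (4/9)·3 + (1/6)·6
     = 53/18 ≈ 2.94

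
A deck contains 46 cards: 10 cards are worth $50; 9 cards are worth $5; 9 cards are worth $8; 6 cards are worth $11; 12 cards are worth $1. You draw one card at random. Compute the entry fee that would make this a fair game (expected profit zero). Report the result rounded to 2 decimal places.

E[payout] = (10/46)·50 + (9/46)·5 + (9/46)·8 + (6/46)·11 + (12/46)·1 = 695/46
Fair fee = E[payout] = 695/46 ≈ $15.11

$15.11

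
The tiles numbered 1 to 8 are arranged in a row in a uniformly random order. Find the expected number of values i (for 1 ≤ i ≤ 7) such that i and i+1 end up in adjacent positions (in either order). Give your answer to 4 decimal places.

For each i ∈ {1,…,7}, let Xᵢ = 1 if i and i+1 are adjacent. P(Xᵢ=1) = 2·(8−1)!/8! = 2/8.
By linearity, E[ΣXᵢ] = (7)·(2/8) = 7/4.
≈ 1.7500

1.7500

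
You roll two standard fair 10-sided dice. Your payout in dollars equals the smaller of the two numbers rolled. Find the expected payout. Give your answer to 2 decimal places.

Distribution of the smaller of the two numbers rolled: 1 w.p. 19/100, 2 w.p. 17/100, 3 w.p. 3/20, 4 w.p. 13/100, 5 w.p. 11/100, 6 w.p. 9/100, …
E[payout] = (19/100)·1 + (17/100)·2 + (3/20)·3 + (13/100)·4 + (11/100)·5 + (9/100)·6 + (7/100)·7 + (1/20)·8 + (3/100)·9 + (1/100)·10 = 77/20
≈ $3.85

$3.85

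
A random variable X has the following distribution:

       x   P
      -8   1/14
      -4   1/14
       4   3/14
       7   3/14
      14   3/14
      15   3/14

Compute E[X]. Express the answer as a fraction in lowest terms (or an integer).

E[X] = (1/14)·(-8) + (1/14)·(-4) + (3/14)·4 + (3/14)·7 + (3/14)·14 + (3/14)·15
     = 54/7

54/7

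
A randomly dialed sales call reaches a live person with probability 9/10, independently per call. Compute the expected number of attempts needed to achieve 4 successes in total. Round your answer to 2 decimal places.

4.44

By linearity (sum of 4 independent geometric waits), E[trials] = 4/p = 4/(9/10) = 40/9.
≈ 4.44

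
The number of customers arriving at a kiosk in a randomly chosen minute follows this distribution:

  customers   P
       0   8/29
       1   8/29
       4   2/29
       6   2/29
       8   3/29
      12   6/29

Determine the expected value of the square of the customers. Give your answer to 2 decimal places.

E[X²] = (8/29)·0 + (8/29)·1 + (2/29)·16 + (2/29)·36 + (3/29)·64 + (6/29)·144
     = 1168/29 ≈ 40.28

40.28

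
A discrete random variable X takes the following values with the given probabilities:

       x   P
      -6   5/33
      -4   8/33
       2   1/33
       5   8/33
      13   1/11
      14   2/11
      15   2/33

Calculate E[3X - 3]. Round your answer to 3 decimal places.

E[3x-3] = (5/33)·(-21) + (8/33)·(-15) + (1/33)·3 + (8/33)·12 + (1/11)·36 + (2/11)·39 + (2/33)·42
     = 100/11 ≈ 9.091

9.091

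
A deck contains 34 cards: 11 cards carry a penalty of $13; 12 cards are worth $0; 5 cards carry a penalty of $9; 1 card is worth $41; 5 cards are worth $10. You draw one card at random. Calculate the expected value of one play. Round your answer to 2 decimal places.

-$2.85

E[payout] = (11/34)·(-13) + (12/34)·0 + (5/34)·(-9) + (1/34)·41 + (5/34)·10 = -97/34
≈ -$2.85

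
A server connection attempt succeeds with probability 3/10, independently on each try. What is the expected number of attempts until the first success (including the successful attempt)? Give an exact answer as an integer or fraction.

For a geometric distribution, E[trials] = 1/p = 1/(3/10) = 10/3.

10/3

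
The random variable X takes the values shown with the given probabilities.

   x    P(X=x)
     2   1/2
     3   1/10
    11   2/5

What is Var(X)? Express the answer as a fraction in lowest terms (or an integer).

1881/100

E[X] = (1/2)·2 + (1/10)·3 + (2/5)·11 = 57/10
E[X²] = (1/2)·4 + (1/10)·9 + (2/5)·121 = 513/10
Var(X) = 513/10 − (57/10)² = 1881/100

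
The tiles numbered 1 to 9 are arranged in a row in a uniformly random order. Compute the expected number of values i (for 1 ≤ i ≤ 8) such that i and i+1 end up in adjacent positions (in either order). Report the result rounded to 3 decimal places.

1.778

For each i ∈ {1,…,8}, let Xᵢ = 1 if i and i+1 are adjacent. P(Xᵢ=1) = 2·(9−1)!/9! = 2/9.
By linearity, E[ΣXᵢ] = (8)·(2/9) = 16/9.
≈ 1.778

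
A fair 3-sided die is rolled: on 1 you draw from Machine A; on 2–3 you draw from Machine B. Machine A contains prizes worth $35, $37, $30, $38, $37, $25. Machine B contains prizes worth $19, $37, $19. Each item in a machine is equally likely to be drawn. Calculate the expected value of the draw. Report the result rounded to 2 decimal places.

E[X | Machine A] = (35 + 37 + 30 + 38 + 37 + 25)/6 = 101/3
E[X | Machine B] = (19 + 37 + 19)/3 = 25
E[X] = (1/3)·101/3 + (2/3)·25 = 251/9 ≈ 27.89

$27.89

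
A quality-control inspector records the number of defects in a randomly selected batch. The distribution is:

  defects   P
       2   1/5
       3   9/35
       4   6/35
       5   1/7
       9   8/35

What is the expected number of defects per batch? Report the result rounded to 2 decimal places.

E[X] = (1/5)·2 + (9/35)·3 + (6/35)·4 + (1/7)·5 + (8/35)·9
     = 162/35 ≈ 4.63

4.63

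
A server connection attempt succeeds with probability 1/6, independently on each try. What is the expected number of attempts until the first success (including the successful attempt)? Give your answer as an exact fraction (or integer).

For a geometric distribution, E[trials] = 1/p = 1/(1/6) = 6.

6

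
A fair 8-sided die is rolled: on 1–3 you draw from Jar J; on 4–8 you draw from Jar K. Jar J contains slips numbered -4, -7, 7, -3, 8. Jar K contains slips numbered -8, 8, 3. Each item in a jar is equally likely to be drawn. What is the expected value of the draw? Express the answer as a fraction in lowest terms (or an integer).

7/10

E[X | Jar J] = (-4 − 7 + 7 − 3 + 8)/5 = 1/5
E[X | Jar K] = (-8 + 8 + 3)/3 = 1
E[X] = (3/8)·1/5 + (5/8)·1 = 7/10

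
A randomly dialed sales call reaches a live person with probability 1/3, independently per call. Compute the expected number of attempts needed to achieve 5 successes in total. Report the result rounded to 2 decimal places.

15.00

By linearity (sum of 5 independent geometric waits), E[trials] = 5/p = 5/(1/3) = 15.
≈ 15.00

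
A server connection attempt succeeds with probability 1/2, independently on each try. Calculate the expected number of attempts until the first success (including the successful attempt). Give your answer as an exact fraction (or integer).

2

For a geometric distribution, E[trials] = 1/p = 1/(1/2) = 2.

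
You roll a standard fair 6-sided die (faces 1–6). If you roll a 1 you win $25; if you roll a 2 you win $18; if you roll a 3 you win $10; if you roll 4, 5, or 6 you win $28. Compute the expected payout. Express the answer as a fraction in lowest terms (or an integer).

137/6 dollars

E[payout] = (1/6)·10 + (1/6)·18 + (1/6)·25 + (1/2)·28 = 137/6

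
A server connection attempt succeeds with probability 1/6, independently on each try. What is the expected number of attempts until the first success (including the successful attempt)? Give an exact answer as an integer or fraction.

6

For a geometric distribution, E[trials] = 1/p = 1/(1/6) = 6.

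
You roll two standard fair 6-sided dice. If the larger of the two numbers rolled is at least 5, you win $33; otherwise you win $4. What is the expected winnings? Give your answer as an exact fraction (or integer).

E[payout] = (4/9)·4 + (5/9)·33 = 181/9

181/9 dollars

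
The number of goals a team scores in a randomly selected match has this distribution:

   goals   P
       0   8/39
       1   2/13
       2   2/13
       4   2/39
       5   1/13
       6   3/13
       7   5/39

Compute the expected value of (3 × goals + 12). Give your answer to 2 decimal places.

E[3x+12] = (8/39)·12 + (2/13)·15 + (2/13)·18 + (2/39)·24 + (1/13)·27 + (3/13)·30 + (5/39)·33
     = 22 ≈ 22.00

22.00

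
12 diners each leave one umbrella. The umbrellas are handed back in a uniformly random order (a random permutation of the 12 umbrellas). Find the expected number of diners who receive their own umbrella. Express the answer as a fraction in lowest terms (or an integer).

Let Xᵢ = 1 if person i gets their own umbrella. For each i, P(Xᵢ=1) = 1/12.
By linearity of expectation, E[X₁+…+X_12] = 12·(1/12) = 1.

1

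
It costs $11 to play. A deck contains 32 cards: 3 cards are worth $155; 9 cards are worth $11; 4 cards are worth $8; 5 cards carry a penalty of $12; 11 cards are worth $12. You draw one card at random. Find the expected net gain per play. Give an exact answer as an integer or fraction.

79/8 dollars

E[payout] = (3/32)·155 + (9/32)·11 + (4/32)·8 + (5/32)·(-12) + (11/32)·12 = 167/8
Expected profit = 167/8 − 11 = 79/8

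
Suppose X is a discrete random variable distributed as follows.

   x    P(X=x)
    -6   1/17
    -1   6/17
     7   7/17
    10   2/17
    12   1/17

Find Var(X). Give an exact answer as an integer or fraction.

E[X] = (1/17)·(-6) + (6/17)·(-1) + (7/17)·7 + (2/17)·10 + (1/17)·12 = 69/17
E[X²] = (1/17)·36 + (6/17)·1 + (7/17)·49 + (2/17)·100 + (1/17)·144 = 729/17
Var(X) = 729/17 − (69/17)² = 7632/289

7632/289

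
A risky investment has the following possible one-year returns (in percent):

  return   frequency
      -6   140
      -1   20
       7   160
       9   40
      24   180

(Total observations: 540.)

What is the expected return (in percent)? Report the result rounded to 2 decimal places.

Total = 540, so P(return=-6) = 140/540, etc.
E[X] = (7/27)·(-6) + (1/27)·(-1) + (8/27)·7 + (2/27)·9 + (1/3)·24
     = 247/27 ≈ 9.15

9.15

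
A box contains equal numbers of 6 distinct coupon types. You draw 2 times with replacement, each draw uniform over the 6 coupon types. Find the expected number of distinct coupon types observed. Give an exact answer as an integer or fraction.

Let Xⱼ=1 if type j appears at least once. P(Xⱼ=1) = 1 − ((6−1)/6)^2 = 11/36.
E[#distinct] = 6·11/36 = 11/6.

11/6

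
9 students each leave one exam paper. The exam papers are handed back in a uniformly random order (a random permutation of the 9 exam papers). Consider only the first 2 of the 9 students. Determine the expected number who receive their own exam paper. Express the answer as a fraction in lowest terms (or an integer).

Let Xᵢ = 1 if person i gets their own exam paper. For each i, P(Xᵢ=1) = 1/9.
By linearity of expectation, E[X₁+…+X_2] = 2·(1/9) = 2/9.

2/9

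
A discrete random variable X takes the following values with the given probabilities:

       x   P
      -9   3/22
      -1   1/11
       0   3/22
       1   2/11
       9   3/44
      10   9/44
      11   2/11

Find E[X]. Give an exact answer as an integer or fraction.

E[X] = (3/22)·(-9) + (1/11)·(-1) + (3/22)·0 + (2/11)·1 + (3/44)·9 + (9/44)·10 + (2/11)·11
     = 155/44

155/44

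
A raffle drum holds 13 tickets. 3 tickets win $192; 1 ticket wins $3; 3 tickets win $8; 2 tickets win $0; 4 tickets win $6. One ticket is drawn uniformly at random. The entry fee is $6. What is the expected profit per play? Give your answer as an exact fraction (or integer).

E[payout] = (3/13)·192 + (1/13)·3 + (3/13)·8 + (2/13)·0 + (4/13)·6 = 627/13
Expected profit = 627/13 − 6 = 549/13

549/13 dollars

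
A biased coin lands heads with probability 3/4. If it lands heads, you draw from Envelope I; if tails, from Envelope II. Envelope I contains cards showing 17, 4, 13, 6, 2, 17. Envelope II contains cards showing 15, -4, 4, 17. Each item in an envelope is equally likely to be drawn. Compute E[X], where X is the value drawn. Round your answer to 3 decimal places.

E[X | Envelope I] = (17 + 4 + 13 + 6 + 2 + 17)/6 = 59/6
E[X | Envelope II] = (15 − 4 + 4 + 17)/4 = 8
E[X] = (3/4)·59/6 + (1/4)·8 = 75/8 ≈ 9.375

9.375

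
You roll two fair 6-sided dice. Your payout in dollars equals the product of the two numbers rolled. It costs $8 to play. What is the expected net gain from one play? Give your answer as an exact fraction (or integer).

Distribution of the product of the two numbers rolled: 1 w.p. 1/36, 2 w.p. 1/18, 3 w.p. 1/18, 4 w.p. 1/12, 5 w.p. 1/18, 6 w.p. 1/9, …
E[payout] = (1/36)·1 + (1/18)·2 + (1/18)·3 + (1/12)·4 + (1/18)·5 + (1/9)·6 + (1/18)·8 + (1/36)·9 + (1/18)·10 + (1/9)·12 + (1/18)·15 + (1/36)·16 + (1/18)·18 + (1/18)·20 + (1/18)·24 + (1/36)·25 + (1/18)·30 + (1/36)·36 = 49/4
Expected profit = 49/4 − 8 = 17/4

17/4 dollars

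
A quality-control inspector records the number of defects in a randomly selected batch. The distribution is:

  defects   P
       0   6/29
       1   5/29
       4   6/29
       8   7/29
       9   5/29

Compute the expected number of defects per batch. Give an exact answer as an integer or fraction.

E[X] = (6/29)·0 + (5/29)·1 + (6/29)·4 + (7/29)·8 + (5/29)·9
     = 130/29

130/29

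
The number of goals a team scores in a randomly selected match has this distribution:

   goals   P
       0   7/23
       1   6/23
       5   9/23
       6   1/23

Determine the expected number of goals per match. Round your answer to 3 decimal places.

E[X] = (7/23)·0 + (6/23)·1 + (9/23)·5 + (1/23)·6
     = 57/23 ≈ 2.478

2.478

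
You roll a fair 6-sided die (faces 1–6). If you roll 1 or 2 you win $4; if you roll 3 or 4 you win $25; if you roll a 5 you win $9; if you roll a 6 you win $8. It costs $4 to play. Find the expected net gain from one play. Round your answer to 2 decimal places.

E[payout] = (1/3)·4 + (1/6)·8 + (1/6)·9 + (1/3)·25 = 25/2
Expected profit = 25/2 − 4 = 17/2 ≈ $8.50

$8.50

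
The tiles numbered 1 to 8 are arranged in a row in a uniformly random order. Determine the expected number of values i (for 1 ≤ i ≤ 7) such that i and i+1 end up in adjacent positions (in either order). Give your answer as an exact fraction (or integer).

7/4

For each i ∈ {1,…,7}, let Xᵢ = 1 if i and i+1 are adjacent. P(Xᵢ=1) = 2·(8−1)!/8! = 2/8.
By linearity, E[ΣXᵢ] = (7)·(2/8) = 7/4.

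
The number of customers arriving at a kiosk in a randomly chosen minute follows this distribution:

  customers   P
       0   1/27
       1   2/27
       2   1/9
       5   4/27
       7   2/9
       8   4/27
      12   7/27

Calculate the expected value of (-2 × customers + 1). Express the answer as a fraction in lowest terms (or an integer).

-115/9

E[-2x+1] = (1/27)·1 + (2/27)·(-1) + (1/9)·(-3) + (4/27)·(-9) + (2/9)·(-13) + (4/27)·(-15) + (7/27)·(-23)
     = -115/9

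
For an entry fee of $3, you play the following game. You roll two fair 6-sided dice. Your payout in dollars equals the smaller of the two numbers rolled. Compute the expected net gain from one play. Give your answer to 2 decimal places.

-$0.47

Distribution of the smaller of the two numbers rolled: 1 w.p. 11/36, 2 w.p. 1/4, 3 w.p. 7/36, 4 w.p. 5/36, 5 w.p. 1/12, 6 w.p. 1/36
E[payout] = (11/36)·1 + (1/4)·2 + (7/36)·3 + (5/36)·4 + (1/12)·5 + (1/36)·6 = 91/36
Expected profit = 91/36 − 3 = -17/36 ≈ -$0.47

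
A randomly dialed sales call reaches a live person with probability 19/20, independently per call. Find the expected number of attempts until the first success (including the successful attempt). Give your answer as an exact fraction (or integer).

20/19

For a geometric distribution, E[trials] = 1/p = 1/(19/20) = 20/19.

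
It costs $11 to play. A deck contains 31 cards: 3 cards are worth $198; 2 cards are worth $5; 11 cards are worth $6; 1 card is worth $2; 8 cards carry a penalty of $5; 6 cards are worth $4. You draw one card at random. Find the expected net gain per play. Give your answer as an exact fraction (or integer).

315/31 dollars

E[payout] = (3/31)·198 + (2/31)·5 + (11/31)·6 + (1/31)·2 + (8/31)·(-5) + (6/31)·4 = 656/31
Expected profit = 656/31 − 11 = 315/31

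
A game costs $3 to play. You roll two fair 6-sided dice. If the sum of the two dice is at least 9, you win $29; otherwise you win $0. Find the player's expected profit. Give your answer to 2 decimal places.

$5.06

E[payout] = (13/18)·0 + (5/18)·29 = 145/18
Expected profit = 145/18 − 3 = 91/18 ≈ $5.06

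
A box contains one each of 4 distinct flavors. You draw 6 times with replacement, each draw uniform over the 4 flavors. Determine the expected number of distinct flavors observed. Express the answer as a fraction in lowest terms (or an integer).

3367/1024

Let Xⱼ=1 if type j appears at least once. P(Xⱼ=1) = 1 − ((4−1)/4)^6 = 3367/4096.
E[#distinct] = 4·3367/4096 = 3367/1024.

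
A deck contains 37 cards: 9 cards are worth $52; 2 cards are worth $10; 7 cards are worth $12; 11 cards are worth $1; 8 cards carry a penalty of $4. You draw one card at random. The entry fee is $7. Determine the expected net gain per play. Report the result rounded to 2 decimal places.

$7.89

E[payout] = (9/37)·52 + (2/37)·10 + (7/37)·12 + (11/37)·1 + (8/37)·(-4) = 551/37
Expected profit = 551/37 − 7 = 292/37 ≈ $7.89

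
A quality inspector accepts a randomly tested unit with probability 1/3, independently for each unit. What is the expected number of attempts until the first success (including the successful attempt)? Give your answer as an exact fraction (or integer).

3

For a geometric distribution, E[trials] = 1/p = 1/(1/3) = 3.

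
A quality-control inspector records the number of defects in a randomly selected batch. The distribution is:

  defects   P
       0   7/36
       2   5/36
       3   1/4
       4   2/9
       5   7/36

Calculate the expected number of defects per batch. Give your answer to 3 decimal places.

E[X] = (7/36)·0 + (5/36)·2 + (1/4)·3 + (2/9)·4 + (7/36)·5
     = 26/9 ≈ 2.889

2.889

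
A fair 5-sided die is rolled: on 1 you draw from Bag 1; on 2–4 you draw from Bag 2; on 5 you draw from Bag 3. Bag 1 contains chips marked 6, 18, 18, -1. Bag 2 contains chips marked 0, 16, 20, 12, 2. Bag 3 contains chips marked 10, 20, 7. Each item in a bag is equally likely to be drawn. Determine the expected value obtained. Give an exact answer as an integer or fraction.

E[X | Bag 1] = (6 + 18 + 18 − 1)/4 = 41/4
E[X | Bag 2] = (0 + 16 + 20 + 12 + 2)/5 = 10
E[X | Bag 3] = (10 + 20 + 7)/3 = 37/3
E[X] = (1/5)·41/4 + (3/5)·10 + (1/5)·37/3 = 631/60

631/60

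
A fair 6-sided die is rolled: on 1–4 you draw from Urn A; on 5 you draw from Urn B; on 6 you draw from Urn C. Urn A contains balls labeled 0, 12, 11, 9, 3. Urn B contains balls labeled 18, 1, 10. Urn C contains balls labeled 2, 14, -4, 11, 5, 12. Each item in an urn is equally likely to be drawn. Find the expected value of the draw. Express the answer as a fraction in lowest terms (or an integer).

133/18

E[X | Urn A] = (0 + 12 + 11 + 9 + 3)/5 = 7
E[X | Urn B] = (18 + 1 + 10)/3 = 29/3
E[X | Urn C] = (2 + 14 − 4 + 11 + 5 + 12)/6 = 20/3
E[X] = (2/3)·7 + (1/6)·29/3 + (1/6)·20/3 = 133/18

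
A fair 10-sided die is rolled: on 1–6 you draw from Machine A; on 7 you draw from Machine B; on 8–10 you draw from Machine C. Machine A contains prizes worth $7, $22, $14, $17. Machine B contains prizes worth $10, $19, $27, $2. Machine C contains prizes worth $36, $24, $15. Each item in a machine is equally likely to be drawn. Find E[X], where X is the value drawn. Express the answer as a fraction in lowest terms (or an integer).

E[X | Machine A] = (7 + 22 + 14 + 17)/4 = 15
E[X | Machine B] = (10 + 19 + 27 + 2)/4 = 29/2
E[X | Machine C] = (36 + 24 + 15)/3 = 25
E[X] = (3/5)·15 + (1/10)·29/2 + (3/10)·25 = 359/20

359/20 dollars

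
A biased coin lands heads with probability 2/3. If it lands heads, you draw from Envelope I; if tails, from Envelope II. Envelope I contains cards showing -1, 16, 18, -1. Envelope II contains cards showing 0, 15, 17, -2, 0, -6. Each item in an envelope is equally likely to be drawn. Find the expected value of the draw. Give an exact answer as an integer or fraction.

E[X | Envelope I] = (-1 + 16 + 18 − 1)/4 = 8
E[X | Envelope II] = (0 + 15 + 17 − 2 + 0 − 6)/6 = 4
E[X] = (2/3)·8 + (1/3)·4 = 20/3

20/3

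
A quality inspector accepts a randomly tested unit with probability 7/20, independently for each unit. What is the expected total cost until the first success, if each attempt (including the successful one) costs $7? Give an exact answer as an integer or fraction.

$20

E[#attempts] = 1/p = 20/7; E[cost] = 7·20/7 = 20.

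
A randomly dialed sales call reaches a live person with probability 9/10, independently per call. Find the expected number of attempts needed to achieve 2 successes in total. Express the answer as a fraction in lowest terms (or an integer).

20/9

By linearity (sum of 2 independent geometric waits), E[trials] = 2/p = 2/(9/10) = 20/9.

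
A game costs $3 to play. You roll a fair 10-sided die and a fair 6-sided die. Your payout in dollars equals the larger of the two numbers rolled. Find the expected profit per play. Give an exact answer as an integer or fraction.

37/12 dollars

Distribution of the larger of the two numbers rolled: 1 w.p. 1/60, 2 w.p. 1/20, 3 w.p. 1/12, 4 w.p. 7/60, 5 w.p. 3/20, 6 w.p. 11/60, …
E[payout] = (1/60)·1 + (1/20)·2 + (1/12)·3 + (7/60)·4 + (3/20)·5 + (11/60)·6 + (1/10)·7 + (1/10)·8 + (1/10)·9 + (1/10)·10 = 73/12
Expected profit = 73/12 − 3 = 37/12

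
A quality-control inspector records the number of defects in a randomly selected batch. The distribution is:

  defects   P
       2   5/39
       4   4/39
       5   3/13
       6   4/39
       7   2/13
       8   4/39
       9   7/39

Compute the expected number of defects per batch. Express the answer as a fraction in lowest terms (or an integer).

232/39

E[X] = (5/39)·2 + (4/39)·4 + (3/13)·5 + (4/39)·6 + (2/13)·7 + (4/39)·8 + (7/39)·9
     = 232/39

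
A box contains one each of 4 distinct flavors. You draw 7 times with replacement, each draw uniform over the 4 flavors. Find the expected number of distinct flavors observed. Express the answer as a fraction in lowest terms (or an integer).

Let Xⱼ=1 if type j appears at least once. P(Xⱼ=1) = 1 − ((4−1)/4)^7 = 14197/16384.
E[#distinct] = 4·14197/16384 = 14197/4096.

14197/4096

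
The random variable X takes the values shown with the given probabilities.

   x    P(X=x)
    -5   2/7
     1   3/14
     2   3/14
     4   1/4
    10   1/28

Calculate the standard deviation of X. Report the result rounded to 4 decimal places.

E[X] = 4/7, E[X²] = 221/14
Var(X) = E[X²] − (E[X])² = 221/14 − 16/49 = 1515/98
SD(X) = √(1515/98) ≈ 3.9318

3.9318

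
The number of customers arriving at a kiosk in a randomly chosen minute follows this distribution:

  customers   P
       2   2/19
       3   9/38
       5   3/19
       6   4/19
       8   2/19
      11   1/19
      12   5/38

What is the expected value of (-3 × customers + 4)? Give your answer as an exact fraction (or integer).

-529/38

E[-3x+4] = (2/19)·(-2) + (9/38)·(-5) + (3/19)·(-11) + (4/19)·(-14) + (2/19)·(-20) + (1/19)·(-29) + (5/38)·(-32)
     = -529/38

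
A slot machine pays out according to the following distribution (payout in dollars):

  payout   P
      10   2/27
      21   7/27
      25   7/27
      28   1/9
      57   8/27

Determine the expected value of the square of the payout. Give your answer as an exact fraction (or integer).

E[X²] = (2/27)·100 + (7/27)·441 + (7/27)·625 + (1/9)·784 + (8/27)·3249
     = 12002/9

12002/9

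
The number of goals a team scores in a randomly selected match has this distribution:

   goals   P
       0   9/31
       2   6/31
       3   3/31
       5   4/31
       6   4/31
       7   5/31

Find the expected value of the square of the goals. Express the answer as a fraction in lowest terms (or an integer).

E[X²] = (9/31)·0 + (6/31)·4 + (3/31)·9 + (4/31)·25 + (4/31)·36 + (5/31)·49
     = 540/31

540/31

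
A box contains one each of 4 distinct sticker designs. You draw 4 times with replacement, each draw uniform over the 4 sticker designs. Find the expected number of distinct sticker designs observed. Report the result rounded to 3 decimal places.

Let Xⱼ=1 if type j appears at least once. P(Xⱼ=1) = 1 − ((4−1)/4)^4 = 175/256.
E[#distinct] = 4·175/256 = 175/64.
≈ 2.734

2.734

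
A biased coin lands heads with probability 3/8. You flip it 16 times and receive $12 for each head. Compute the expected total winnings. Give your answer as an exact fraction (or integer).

$72

E[#heads] = 16·3/8 = 6 (linearity over flips).
E[winnings] = 12·6 = 72.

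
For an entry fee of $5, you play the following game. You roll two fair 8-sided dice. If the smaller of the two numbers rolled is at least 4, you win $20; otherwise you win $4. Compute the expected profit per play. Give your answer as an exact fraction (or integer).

21/4 dollars

E[payout] = (39/64)·4 + (25/64)·20 = 41/4
Expected profit = 41/4 − 5 = 21/4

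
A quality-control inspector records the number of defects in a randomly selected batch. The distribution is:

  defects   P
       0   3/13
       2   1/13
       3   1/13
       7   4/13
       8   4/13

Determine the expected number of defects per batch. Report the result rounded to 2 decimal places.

E[X] = (3/13)·0 + (1/13)·2 + (1/13)·3 + (4/13)·7 + (4/13)·8
     = 5 ≈ 5.00

5.00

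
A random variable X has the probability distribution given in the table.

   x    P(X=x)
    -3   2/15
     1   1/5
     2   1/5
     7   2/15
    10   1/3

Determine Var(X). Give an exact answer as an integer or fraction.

E[X] = (2/15)·(-3) + (1/5)·1 + (1/5)·2 + (2/15)·7 + (1/3)·10 = 67/15
E[X²] = (2/15)·9 + (1/5)·1 + (1/5)·4 + (2/15)·49 + (1/3)·100 = 631/15
Var(X) = 631/15 − (67/15)² = 4976/225

4976/225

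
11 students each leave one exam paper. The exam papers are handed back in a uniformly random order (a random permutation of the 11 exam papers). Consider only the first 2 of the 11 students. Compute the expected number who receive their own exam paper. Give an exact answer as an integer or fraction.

2/11

Let Xᵢ = 1 if person i gets their own exam paper. For each i, P(Xᵢ=1) = 1/11.
By linearity of expectation, E[X₁+…+X_2] = 2·(1/11) = 2/11.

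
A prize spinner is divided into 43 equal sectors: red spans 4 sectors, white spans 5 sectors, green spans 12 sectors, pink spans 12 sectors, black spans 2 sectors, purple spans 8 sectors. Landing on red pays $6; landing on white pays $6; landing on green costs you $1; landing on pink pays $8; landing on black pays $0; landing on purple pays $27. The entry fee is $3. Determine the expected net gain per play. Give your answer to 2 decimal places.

E[payout] = (4/43)·6 + (5/43)·6 + (12/43)·(-1) + (12/43)·8 + (2/43)·0 + (8/43)·27 = 354/43
Expected profit = 354/43 − 3 = 225/43 ≈ $5.23

$5.23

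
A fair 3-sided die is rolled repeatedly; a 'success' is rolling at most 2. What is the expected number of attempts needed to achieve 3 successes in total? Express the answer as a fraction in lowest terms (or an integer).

9/2

By linearity (sum of 3 independent geometric waits), E[trials] = 3/p = 3/(2/3) = 9/2.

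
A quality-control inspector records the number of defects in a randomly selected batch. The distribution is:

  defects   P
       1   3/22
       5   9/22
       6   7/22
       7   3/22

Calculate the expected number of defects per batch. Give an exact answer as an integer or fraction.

111/22

E[X] = (3/22)·1 + (9/22)·5 + (7/22)·6 + (3/22)·7
     = 111/22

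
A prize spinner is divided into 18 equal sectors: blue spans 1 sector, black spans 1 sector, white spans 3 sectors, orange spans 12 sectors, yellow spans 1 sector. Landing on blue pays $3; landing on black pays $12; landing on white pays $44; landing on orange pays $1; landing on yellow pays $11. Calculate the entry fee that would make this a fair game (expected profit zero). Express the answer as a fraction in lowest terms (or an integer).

E[payout] = (1/18)·3 + (1/18)·12 + (3/18)·44 + (12/18)·1 + (1/18)·11 = 85/9
Fair fee = E[payout] = 85/9

85/9 dollars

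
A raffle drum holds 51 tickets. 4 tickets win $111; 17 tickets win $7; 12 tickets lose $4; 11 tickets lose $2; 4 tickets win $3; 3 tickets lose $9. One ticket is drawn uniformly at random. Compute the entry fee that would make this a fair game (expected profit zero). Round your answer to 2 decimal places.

E[payout] = (4/51)·111 + (17/51)·7 + (12/51)·(-4) + (11/51)·(-2) + (4/51)·3 + (3/51)·(-9) = 478/51
Fair fee = E[payout] = 478/51 ≈ $9.37

$9.37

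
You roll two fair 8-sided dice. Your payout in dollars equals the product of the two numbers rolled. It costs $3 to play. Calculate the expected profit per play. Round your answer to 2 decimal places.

Distribution of the product of the two numbers rolled: 1 w.p. 1/64, 2 w.p. 1/32, 3 w.p. 1/32, 4 w.p. 3/64, 5 w.p. 1/32, 6 w.p. 1/16, …
E[payout] = (1/64)·1 + (1/32)·2 + (1/32)·3 + (3/64)·4 + (1/32)·5 + (1/16)·6 + (1/32)·7 + (1/16)·8 + (1/64)·9 + (1/32)·10 + (1/16)·12 + (1/32)·14 + (1/32)·15 + (3/64)·16 + (1/32)·18 + (1/32)·20 + (1/32)·21 + (1/16)·24 + (1/64)·25 + (1/32)·28 + (1/32)·30 + (1/32)·32 + (1/32)·35 + (1/64)·36 + (1/32)·40 + (1/32)·42 + (1/32)·48 + (1/64)·49 + (1/32)·56 + (1/64)·64 = 81/4
Expected profit = 81/4 − 3 = 69/4 ≈ $17.25

$17.25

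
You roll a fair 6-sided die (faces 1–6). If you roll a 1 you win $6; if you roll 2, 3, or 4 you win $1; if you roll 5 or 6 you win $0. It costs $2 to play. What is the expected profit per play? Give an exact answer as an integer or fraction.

-1/2 dollars

E[payout] = (1/3)·0 + (1/2)·1 + (1/6)·6 = 3/2
Expected profit = 3/2 − 2 = -1/2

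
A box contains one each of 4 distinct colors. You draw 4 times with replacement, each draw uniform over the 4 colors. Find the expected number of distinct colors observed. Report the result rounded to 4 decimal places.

Let Xⱼ=1 if type j appears at least once. P(Xⱼ=1) = 1 − ((4−1)/4)^4 = 175/256.
E[#distinct] = 4·175/256 = 175/64.
≈ 2.7344

2.7344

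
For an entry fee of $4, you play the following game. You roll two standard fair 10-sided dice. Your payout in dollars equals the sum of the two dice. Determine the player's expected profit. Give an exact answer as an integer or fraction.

Distribution of the sum of the two dice: 2 w.p. 1/100, 3 w.p. 1/50, 4 w.p. 3/100, 5 w.p. 1/25, 6 w.p. 1/20, 7 w.p. 3/50, …
E[payout] = (1/100)·2 + (1/50)·3 + (3/100)·4 + (1/25)·5 + (1/20)·6 + (3/50)·7 + (7/100)·8 + (2/25)·9 + (9/100)·10 + (1/10)·11 + (9/100)·12 + (2/25)·13 + (7/100)·14 + (3/50)·15 + (1/20)·16 + (1/25)·17 + (3/100)·18 + (1/50)·19 + (1/100)·20 = 11
Expected profit = 11 − 4 = 7

$7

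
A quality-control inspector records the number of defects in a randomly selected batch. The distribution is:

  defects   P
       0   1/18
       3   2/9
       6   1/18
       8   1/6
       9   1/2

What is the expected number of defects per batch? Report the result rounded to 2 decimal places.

E[X] = (1/18)·0 + (2/9)·3 + (1/18)·6 + (1/6)·8 + (1/2)·9
     = 41/6 ≈ 6.83

6.83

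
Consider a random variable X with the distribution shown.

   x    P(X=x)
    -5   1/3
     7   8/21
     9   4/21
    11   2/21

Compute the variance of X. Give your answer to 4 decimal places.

39.8005

E[X] = (1/3)·(-5) + (8/21)·7 + (4/21)·9 + (2/21)·11 = 79/21
E[X²] = (1/3)·25 + (8/21)·49 + (4/21)·81 + (2/21)·121 = 1133/21
Var(X) = 1133/21 − (79/21)² = 17552/441 ≈ 39.8005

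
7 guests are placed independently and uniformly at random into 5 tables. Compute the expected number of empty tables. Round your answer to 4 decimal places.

1.0486

Let Xⱼ=1 if table j is empty. P(Xⱼ=1) = ((5-1)/5)^7 = 16384/78125.
By linearity, E[#empty] = 5·16384/78125 = 16384/15625.
≈ 1.0486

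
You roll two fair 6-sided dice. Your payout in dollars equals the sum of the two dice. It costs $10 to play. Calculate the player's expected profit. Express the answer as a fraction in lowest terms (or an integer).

-$3

Distribution of the sum of the two dice: 2 w.p. 1/36, 3 w.p. 1/18, 4 w.p. 1/12, 5 w.p. 1/9, 6 w.p. 5/36, 7 w.p. 1/6, …
E[payout] = (1/36)·2 + (1/18)·3 + (1/12)·4 + (1/9)·5 + (5/36)·6 + (1/6)·7 + (5/36)·8 + (1/9)·9 + (1/12)·10 + (1/18)·11 + (1/36)·12 = 7
Expected profit = 7 − 10 = -3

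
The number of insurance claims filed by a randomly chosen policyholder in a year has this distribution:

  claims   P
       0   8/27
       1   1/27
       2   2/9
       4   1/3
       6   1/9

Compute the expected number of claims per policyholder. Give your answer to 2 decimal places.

2.48

E[X] = (8/27)·0 + (1/27)·1 + (2/9)·2 + (1/3)·4 + (1/9)·6
     = 67/27 ≈ 2.48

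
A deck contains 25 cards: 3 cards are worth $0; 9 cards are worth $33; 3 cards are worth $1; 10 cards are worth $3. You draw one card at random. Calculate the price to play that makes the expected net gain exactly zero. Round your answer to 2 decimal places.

E[payout] = (3/25)·0 + (9/25)·33 + (3/25)·1 + (10/25)·3 = 66/5
Fair fee = E[payout] = 66/5 ≈ $13.20

$13.20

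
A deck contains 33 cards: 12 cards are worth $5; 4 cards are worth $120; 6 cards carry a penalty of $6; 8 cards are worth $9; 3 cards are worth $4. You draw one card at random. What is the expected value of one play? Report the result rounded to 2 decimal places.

E[payout] = (12/33)·5 + (4/33)·120 + (6/33)·(-6) + (8/33)·9 + (3/33)·4 = 196/11
≈ $17.82

$17.82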